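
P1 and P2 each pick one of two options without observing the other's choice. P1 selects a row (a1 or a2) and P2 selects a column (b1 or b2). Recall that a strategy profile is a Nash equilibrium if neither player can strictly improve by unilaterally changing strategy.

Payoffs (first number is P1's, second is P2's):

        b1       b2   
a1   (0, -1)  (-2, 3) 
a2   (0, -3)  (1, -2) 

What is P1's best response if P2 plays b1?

Against b1, P1 earns 0 from a1 and 0 from a2.
So either strategy is a best response.

either — both a1 and a2 are best responses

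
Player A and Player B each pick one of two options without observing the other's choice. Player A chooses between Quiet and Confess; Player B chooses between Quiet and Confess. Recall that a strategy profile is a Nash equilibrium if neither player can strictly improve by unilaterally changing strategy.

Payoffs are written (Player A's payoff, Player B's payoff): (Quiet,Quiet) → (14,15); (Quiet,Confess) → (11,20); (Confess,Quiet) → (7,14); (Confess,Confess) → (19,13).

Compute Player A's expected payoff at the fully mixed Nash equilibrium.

63/5

First find y, the probability Player B plays Quiet, from Player A's indifference between Quiet and Confess: 14y + 11(1−y) = 7y + 19(1−y), giving y = 8/15.
Since Player A is indifferent in equilibrium, Player A's expected payoff equals the payoff from either row against (8/15, 7/15). Using Quiet: 14(8/15) + 11(7/15) = 63/5.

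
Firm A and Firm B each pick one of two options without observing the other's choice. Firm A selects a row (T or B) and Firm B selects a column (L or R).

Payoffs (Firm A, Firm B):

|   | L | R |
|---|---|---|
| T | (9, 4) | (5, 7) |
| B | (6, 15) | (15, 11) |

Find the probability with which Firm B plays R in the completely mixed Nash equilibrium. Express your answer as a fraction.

Let y be the probability that Firm B plays L. In a completely mixed equilibrium, Firm A must be indifferent between T and B.
Firm A's expected payoff from T is 9y + 5(1−y); from B it is 6y + 15(1−y).
Setting these equal: 4y + 5 = −9y + 15, so y = 10/13.
Therefore Firm B plays R with probability 1 − 10/13 = 3/13.

3/13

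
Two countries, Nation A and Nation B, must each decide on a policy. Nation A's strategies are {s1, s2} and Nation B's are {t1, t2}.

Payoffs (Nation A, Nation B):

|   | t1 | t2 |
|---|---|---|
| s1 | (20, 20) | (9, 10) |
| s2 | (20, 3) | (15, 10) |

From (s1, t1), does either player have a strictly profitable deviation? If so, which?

Nation A at (s1, t1) earns 20; deviating to s2 yields 20 — not better.
Nation B earns 20; deviating to t2 yields 10 — not better.
Neither player can strictly improve; the profile is a Nash equilibrium.

Neither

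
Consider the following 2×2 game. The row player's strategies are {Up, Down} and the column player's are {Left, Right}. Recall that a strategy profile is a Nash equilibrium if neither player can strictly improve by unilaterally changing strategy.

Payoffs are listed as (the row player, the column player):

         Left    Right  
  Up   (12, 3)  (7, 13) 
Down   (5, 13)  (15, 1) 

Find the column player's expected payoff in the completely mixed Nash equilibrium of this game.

83/11

First find x, the probability the row player plays Up, from the column player's indifference between Left and Right: 3x + 13(1−x) = 13x + (1−x), giving x = 6/11.
Since the column player is indifferent in equilibrium, the column player's expected payoff equals the payoff from either column against (6/11, 5/11). Using Left: 3(6/11) + 13(5/11) = 83/11.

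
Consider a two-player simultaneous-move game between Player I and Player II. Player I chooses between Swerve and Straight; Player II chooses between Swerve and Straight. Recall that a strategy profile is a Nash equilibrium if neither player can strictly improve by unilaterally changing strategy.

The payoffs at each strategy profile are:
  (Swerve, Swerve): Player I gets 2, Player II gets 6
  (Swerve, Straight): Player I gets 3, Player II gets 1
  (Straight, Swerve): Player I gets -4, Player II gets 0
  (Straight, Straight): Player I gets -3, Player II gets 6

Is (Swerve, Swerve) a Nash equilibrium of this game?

At (Swerve, Swerve), Player I earns 2; switching to Straight would give -4, so Player I has no profitable deviation.
Player II earns 6; switching to Straight would give 1, so Player II has no profitable deviation.
Neither player can gain by a unilateral deviation, so this profile is a Nash equilibrium.

Yes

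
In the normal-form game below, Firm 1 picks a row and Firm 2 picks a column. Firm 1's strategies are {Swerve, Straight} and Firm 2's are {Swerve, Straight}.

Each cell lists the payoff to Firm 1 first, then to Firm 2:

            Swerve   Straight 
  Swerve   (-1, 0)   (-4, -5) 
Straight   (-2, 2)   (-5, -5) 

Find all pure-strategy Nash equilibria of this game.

(Swerve, Swerve): Firm 1 gets -1 ≥ -2 from Straight, and Firm 2 gets 0 ≥ -5 from Straight — Nash equilibrium.
(Swerve, Straight): Firm 2 prefers Swerve (0 > -5) — not an equilibrium.
(Straight, Swerve): Firm 1 prefers Swerve (-1 > -2) — not an equilibrium.
(Straight, Straight): Firm 1 prefers Swerve (-4 > -5); Firm 2 prefers Swerve (2 > -5) — not an equilibrium.

(Swerve, Swerve)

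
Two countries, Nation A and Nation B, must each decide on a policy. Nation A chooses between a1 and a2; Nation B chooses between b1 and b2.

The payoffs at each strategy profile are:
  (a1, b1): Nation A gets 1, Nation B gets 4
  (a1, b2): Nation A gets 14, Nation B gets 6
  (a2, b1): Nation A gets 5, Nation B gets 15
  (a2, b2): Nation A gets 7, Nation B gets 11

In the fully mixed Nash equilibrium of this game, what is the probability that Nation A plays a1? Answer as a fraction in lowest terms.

Let p be the probability that Nation A plays a1. In a completely mixed equilibrium, Nation B must be indifferent between b1 and b2.
Nation B's expected payoff from b1 is 4p + 15(1−p); from b2 it is 6p + 11(1−p).
Setting these equal: −11p + 15 = −5p + 11, so p = 2/3.

2/3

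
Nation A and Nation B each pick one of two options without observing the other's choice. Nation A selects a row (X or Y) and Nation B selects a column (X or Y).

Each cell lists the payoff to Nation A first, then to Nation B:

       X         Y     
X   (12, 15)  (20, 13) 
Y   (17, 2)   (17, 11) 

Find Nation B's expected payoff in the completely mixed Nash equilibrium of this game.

139/11

First find x, the probability Nation A plays X, from Nation B's indifference between X and Y: 15x + 2(1−x) = 13x + 11(1−x), giving x = 9/11.
Since Nation B is indifferent in equilibrium, Nation B's expected payoff equals the payoff from either column against (9/11, 2/11). Using X: 15(9/11) + 2(2/11) = 139/11.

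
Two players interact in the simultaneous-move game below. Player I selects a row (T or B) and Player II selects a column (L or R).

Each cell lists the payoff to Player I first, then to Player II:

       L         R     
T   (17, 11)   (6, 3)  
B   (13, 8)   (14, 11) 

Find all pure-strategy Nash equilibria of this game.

(T, L): Player I gets 17 ≥ 13 from B, and Player II gets 11 ≥ 3 from R — Nash equilibrium.
(T, R): Player I prefers B (14 > 6); Player II prefers L (11 > 3) — not an equilibrium.
(B, L): Player I prefers T (17 > 13); Player II prefers R (11 > 8) — not an equilibrium.
(B, R): Player I gets 14 ≥ 6 from T, and Player II gets 11 ≥ 8 from L — Nash equilibrium.

(T, L) and (B, R)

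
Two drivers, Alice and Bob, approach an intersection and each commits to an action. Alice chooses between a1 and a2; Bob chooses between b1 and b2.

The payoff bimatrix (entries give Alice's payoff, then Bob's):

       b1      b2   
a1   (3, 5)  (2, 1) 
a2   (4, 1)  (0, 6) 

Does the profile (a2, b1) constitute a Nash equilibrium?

No

At (a2, b1), Alice earns 4; switching to a1 would give 3, so Alice has no profitable deviation.
Bob earns 1; switching to b2 would give 6, so Bob would deviate.
Since at least one player can profitably deviate, this is not a Nash equilibrium.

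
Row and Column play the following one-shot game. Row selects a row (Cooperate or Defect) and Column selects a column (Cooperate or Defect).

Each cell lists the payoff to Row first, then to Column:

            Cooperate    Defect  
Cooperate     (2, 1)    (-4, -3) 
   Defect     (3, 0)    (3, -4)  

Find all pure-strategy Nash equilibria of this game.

(Defect, Cooperate)

(Cooperate, Cooperate): Row prefers Defect (3 > 2) — not an equilibrium.
(Cooperate, Defect): Row prefers Defect (3 > -4); Column prefers Cooperate (1 > -3) — not an equilibrium.
(Defect, Cooperate): Row gets 3 ≥ 2 from Cooperate, and Column gets 0 ≥ -4 from Defect — Nash equilibrium.
(Defect, Defect): Column prefers Cooperate (0 > -4) — not an equilibrium.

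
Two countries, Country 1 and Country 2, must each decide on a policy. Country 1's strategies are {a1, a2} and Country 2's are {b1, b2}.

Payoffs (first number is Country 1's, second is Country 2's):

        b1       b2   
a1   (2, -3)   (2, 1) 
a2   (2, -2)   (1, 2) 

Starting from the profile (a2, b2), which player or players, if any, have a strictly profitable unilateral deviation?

Country 1 at (a2, b2) earns 1; deviating to a1 yields 2 — a strict improvement.
Country 2 earns 2; deviating to b1 yields -2 — not better.
Only Country 1 has a strictly profitable deviation.

Country 1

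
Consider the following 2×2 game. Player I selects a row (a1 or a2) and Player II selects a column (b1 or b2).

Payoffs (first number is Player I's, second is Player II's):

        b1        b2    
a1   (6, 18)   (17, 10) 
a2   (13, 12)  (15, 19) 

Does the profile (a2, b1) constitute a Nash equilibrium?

At (a2, b1), Player I earns 13; switching to a1 would give 6, so Player I has no profitable deviation.
Player II earns 12; switching to b2 would give 19, so Player II would deviate.
Since at least one player can profitably deviate, this is not a Nash equilibrium.

No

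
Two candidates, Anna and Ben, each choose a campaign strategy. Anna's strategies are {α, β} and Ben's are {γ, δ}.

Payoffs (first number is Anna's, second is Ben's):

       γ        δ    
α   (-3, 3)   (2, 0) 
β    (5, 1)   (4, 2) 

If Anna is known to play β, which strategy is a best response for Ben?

δ

Against β, Ben earns 1 from γ and 2 from δ.
So δ is the best response.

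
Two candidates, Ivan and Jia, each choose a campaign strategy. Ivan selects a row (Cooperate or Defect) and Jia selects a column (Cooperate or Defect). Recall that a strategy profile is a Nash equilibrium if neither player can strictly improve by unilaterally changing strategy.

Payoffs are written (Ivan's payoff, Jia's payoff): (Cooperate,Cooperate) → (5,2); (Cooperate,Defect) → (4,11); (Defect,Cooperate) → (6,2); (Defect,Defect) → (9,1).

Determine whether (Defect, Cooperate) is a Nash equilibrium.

Yes

At (Defect, Cooperate), Ivan earns 6; switching to Cooperate would give 5, so Ivan has no profitable deviation.
Jia earns 2; switching to Defect would give 1, so Jia has no profitable deviation.
Neither player can gain by a unilateral deviation, so this profile is a Nash equilibrium.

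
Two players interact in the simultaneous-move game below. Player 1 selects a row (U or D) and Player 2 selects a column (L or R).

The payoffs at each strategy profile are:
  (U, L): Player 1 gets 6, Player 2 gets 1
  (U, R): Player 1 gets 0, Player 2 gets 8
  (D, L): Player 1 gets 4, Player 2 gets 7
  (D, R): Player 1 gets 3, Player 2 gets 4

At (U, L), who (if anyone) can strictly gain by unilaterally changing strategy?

Player 2

Player 1 at (U, L) earns 6; deviating to D yields 4 — not better.
Player 2 earns 1; deviating to R yields 8 — a strict improvement.
Only Player 2 has a strictly profitable deviation.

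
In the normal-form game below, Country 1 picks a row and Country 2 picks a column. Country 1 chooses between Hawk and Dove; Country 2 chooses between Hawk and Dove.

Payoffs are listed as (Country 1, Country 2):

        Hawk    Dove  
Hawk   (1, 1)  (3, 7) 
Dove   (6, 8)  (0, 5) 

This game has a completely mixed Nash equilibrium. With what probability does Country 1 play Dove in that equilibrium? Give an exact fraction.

Let p be the probability that Country 1 plays Hawk. In a completely mixed equilibrium, Country 2 must be indifferent between Hawk and Dove.
Country 2's expected payoff from Hawk is p + 8(1−p); from Dove it is 7p + 5(1−p).
Setting these equal: −7p + 8 = 2p + 5, so p = 1/3.
Therefore Country 1 plays Dove with probability 1 − 1/3 = 2/3.

2/3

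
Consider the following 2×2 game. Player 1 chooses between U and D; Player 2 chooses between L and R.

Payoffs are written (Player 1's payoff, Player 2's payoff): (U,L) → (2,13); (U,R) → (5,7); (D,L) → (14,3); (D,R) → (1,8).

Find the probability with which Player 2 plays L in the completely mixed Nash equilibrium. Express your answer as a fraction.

1/4

Let q be the probability that Player 2 plays L. In a completely mixed equilibrium, Player 1 must be indifferent between U and D.
Player 1's expected payoff from U is 2q + 5(1−q); from D it is 14q + (1−q).
Setting these equal: −3q + 5 = 13q + 1, so q = 1/4.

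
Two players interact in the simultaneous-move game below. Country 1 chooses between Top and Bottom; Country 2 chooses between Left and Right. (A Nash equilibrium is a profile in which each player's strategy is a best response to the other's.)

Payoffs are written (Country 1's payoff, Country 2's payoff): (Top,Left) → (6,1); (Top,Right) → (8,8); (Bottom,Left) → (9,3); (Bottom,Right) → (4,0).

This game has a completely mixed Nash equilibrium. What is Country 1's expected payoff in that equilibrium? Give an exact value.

48/7

First find y, the probability Country 2 plays Left, from Country 1's indifference between Top and Bottom: 6y + 8(1−y) = 9y + 4(1−y), giving y = 4/7.
Since Country 1 is indifferent in equilibrium, Country 1's expected payoff equals the payoff from either row against (4/7, 3/7). Using Top: 6(4/7) + 8(3/7) = 48/7.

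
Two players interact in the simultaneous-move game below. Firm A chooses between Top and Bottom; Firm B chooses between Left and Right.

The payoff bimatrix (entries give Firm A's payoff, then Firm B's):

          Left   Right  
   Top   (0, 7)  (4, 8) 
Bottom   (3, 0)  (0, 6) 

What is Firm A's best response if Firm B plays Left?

Against Left, Firm A earns 0 from Top and 3 from Bottom.
So Bottom is the best response.

Bottom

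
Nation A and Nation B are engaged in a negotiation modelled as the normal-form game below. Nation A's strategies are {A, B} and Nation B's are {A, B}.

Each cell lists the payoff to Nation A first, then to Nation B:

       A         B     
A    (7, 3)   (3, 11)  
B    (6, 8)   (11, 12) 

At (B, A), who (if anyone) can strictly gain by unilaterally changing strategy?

Both

Nation A at (B, A) earns 6; deviating to A yields 7 — a strict improvement.
Nation B earns 8; deviating to B yields 12 — a strict improvement.
Both Nation A and Nation B have strictly profitable deviations.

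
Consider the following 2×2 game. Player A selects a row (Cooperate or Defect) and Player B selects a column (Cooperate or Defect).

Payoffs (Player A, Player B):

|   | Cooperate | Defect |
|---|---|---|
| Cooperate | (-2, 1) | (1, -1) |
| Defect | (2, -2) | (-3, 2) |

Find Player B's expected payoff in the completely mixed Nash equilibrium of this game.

0

First find p, the probability Player A plays Cooperate, from Player B's indifference between Cooperate and Defect: p − 2(1−p) = −p + 2(1−p), giving p = 2/3.
Since Player B is indifferent in equilibrium, Player B's expected payoff equals the payoff from either column against (2/3, 1/3). Using Cooperate: (2/3) − 2(1/3) = 0.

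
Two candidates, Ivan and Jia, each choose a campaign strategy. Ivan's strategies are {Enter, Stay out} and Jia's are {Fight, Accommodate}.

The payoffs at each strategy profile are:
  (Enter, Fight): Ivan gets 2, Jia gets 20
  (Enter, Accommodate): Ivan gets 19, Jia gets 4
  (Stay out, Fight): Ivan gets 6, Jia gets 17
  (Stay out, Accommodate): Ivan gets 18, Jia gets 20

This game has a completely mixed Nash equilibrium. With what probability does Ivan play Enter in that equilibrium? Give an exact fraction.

3/19

Let r be the probability that Ivan plays Enter. In a completely mixed equilibrium, Jia must be indifferent between Fight and Accommodate.
Jia's expected payoff from Fight is 20r + 17(1−r); from Accommodate it is 4r + 20(1−r).
Setting these equal: 3r + 17 = −16r + 20, so r = 3/19.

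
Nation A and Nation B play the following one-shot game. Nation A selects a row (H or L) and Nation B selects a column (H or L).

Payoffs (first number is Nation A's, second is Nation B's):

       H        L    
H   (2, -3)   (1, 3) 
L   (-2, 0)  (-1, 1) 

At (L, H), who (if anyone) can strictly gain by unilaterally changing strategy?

Both

Nation A at (L, H) earns -2; deviating to H yields 2 — a strict improvement.
Nation B earns 0; deviating to L yields 1 — a strict improvement.
Both Nation A and Nation B have strictly profitable deviations.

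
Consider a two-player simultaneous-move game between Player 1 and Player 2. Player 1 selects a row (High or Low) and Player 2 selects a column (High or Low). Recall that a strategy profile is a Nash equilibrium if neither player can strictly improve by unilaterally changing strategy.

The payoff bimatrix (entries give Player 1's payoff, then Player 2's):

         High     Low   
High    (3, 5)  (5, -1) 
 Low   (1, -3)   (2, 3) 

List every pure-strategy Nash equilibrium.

(High, High)

(High, High): Player 1 gets 3 ≥ 1 from Low, and Player 2 gets 5 ≥ -1 from Low — Nash equilibrium.
(High, Low): Player 2 prefers High (5 > -1) — not an equilibrium.
(Low, High): Player 1 prefers High (3 > 1); Player 2 prefers Low (3 > -3) — not an equilibrium.
(Low, Low): Player 1 prefers High (5 > 2) — not an equilibrium.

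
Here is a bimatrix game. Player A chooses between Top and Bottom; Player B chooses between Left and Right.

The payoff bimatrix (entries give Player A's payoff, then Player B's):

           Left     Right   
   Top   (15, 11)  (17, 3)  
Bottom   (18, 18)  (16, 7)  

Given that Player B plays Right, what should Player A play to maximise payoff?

Against Right, Player A earns 17 from Top and 16 from Bottom.
So Top is the best response.

Top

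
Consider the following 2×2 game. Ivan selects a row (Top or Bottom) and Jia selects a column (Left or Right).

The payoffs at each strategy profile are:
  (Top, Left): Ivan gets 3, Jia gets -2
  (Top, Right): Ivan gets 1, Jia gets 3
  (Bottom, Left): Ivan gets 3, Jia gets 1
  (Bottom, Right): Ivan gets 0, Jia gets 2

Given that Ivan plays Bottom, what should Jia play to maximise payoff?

Right

Against Bottom, Jia earns 1 from Left and 2 from Right.
So Right is the best response.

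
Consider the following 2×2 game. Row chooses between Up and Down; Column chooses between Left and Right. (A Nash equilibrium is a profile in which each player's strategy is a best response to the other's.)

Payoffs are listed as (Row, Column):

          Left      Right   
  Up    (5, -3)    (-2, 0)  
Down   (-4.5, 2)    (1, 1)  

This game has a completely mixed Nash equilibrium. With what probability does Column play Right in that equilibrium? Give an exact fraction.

Let c be the probability that Column plays Left. In a completely mixed equilibrium, Row must be indifferent between Up and Down.
Row's expected payoff from Up is 5c − 2(1−c); from Down it is −4.5c + (1−c).
Setting these equal: 7c − 2 = −5.5c + 1, so c = 6/25.
Therefore Column plays Right with probability 1 − 6/25 = 19/25.

19/25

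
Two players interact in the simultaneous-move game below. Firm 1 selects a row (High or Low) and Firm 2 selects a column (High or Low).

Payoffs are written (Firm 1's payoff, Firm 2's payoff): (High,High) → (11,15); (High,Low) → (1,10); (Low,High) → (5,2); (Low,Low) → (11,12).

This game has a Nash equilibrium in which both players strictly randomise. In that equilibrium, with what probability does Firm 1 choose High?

Let p be the probability that Firm 1 plays High. In a completely mixed equilibrium, Firm 2 must be indifferent between High and Low.
Firm 2's expected payoff from High is 15p + 2(1−p); from Low it is 10p + 12(1−p).
Setting these equal: 13p + 2 = −2p + 12, so p = 2/3.

2/3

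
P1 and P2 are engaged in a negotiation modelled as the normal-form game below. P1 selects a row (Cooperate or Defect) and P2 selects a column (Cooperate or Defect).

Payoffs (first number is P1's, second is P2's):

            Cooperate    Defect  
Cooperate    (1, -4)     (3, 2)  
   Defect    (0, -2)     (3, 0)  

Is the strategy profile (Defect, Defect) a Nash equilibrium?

Yes

At (Defect, Defect), P1 earns 3; switching to Cooperate would give 3, so P1 has no profitable deviation.
P2 earns 0; switching to Cooperate would give -2, so P2 has no profitable deviation.
Neither player can gain by a unilateral deviation, so this profile is a Nash equilibrium.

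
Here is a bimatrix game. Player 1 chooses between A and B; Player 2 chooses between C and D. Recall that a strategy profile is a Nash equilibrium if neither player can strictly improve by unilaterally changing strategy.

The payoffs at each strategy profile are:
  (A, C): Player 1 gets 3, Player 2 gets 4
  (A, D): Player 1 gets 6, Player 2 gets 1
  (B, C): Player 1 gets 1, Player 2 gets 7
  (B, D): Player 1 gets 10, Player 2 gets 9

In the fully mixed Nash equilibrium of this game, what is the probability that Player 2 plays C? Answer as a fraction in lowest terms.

2/3

Let c be the probability that Player 2 plays C. In a completely mixed equilibrium, Player 1 must be indifferent between A and B.
Player 1's expected payoff from A is 3c + 6(1−c); from B it is c + 10(1−c).
Setting these equal: −3c + 6 = −9c + 10, so c = 2/3.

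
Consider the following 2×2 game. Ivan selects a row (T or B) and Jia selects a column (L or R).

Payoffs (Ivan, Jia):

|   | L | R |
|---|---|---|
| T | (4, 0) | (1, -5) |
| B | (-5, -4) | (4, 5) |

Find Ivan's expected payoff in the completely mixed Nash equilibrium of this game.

7/4

First find q, the probability Jia plays L, from Ivan's indifference between T and B: 4q + (1−q) = −5q + 4(1−q), giving q = 1/4.
Since Ivan is indifferent in equilibrium, Ivan's expected payoff equals the payoff from either row against (1/4, 3/4). Using T: 4(1/4) + (3/4) = 7/4.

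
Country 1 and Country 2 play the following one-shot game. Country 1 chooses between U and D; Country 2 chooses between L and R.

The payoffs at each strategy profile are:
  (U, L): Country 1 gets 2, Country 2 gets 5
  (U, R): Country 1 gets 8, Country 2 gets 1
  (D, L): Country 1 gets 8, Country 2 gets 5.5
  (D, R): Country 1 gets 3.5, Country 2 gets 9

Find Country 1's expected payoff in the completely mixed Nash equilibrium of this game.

First find q, the probability Country 2 plays L, from Country 1's indifference between U and D: 2q + 8(1−q) = 8q + 3.5(1−q), giving q = 3/7.
Since Country 1 is indifferent in equilibrium, Country 1's expected payoff equals the payoff from either row against (3/7, 4/7). Using U: 2(3/7) + 8(4/7) = 38/7.

38/7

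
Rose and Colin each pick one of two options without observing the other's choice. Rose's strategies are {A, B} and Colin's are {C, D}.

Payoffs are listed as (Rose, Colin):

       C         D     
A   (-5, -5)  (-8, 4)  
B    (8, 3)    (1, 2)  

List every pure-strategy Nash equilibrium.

(A, C): Rose prefers B (8 > -5); Colin prefers D (4 > -5) — not an equilibrium.
(A, D): Rose prefers B (1 > -8) — not an equilibrium.
(B, C): Rose gets 8 ≥ -5 from A, and Colin gets 3 ≥ 2 from D — Nash equilibrium.
(B, D): Colin prefers C (3 > 2) — not an equilibrium.

(B, C)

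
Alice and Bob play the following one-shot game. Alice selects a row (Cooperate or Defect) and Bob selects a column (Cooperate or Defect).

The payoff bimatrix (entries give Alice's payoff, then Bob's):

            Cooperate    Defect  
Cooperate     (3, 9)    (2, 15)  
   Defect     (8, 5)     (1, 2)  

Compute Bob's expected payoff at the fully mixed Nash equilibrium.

First find x, the probability Alice plays Cooperate, from Bob's indifference between Cooperate and Defect: 9x + 5(1−x) = 15x + 2(1−x), giving x = 1/3.
Since Bob is indifferent in equilibrium, Bob's expected payoff equals the payoff from either column against (1/3, 2/3). Using Cooperate: 9(1/3) + 5(2/3) = 19/3.

19/3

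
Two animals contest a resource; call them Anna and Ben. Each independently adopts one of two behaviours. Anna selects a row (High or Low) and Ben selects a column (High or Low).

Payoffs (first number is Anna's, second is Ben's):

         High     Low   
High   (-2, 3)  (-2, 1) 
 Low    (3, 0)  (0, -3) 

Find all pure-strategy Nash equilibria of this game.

(High, High): Anna prefers Low (3 > -2) — not an equilibrium.
(High, Low): Anna prefers Low (0 > -2); Ben prefers High (3 > 1) — not an equilibrium.
(Low, High): Anna gets 3 ≥ -2 from High, and Ben gets 0 ≥ -3 from Low — Nash equilibrium.
(Low, Low): Ben prefers High (0 > -3) — not an equilibrium.

(Low, High)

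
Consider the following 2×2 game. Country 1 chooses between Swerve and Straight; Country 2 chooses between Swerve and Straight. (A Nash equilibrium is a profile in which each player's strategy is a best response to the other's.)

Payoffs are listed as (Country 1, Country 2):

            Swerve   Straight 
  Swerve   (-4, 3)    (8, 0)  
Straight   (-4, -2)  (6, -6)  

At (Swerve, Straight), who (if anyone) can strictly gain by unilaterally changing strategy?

Country 1 at (Swerve, Straight) earns 8; deviating to Straight yields 6 — not better.
Country 2 earns 0; deviating to Swerve yields 3 — a strict improvement.
Only Country 2 has a strictly profitable deviation.

Country 2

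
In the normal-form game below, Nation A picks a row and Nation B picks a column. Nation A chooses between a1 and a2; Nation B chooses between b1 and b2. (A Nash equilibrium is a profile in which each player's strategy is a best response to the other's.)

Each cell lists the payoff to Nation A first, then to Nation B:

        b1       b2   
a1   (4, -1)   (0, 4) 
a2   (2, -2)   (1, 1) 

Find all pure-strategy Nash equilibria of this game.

(a1, b1): Nation B prefers b2 (4 > -1) — not an equilibrium.
(a1, b2): Nation A prefers a2 (1 > 0) — not an equilibrium.
(a2, b1): Nation A prefers a1 (4 > 2); Nation B prefers b2 (1 > -2) — not an equilibrium.
(a2, b2): Nation A gets 1 ≥ 0 from a1, and Nation B gets 1 ≥ -2 from b1 — Nash equilibrium.

(a2, b2)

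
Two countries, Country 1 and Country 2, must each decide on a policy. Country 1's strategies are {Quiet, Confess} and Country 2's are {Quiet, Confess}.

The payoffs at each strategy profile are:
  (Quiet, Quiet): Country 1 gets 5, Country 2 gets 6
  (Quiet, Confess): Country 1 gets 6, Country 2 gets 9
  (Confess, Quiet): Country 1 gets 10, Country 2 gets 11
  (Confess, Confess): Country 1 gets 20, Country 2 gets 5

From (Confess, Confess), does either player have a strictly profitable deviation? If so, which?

Country 2

Country 1 at (Confess, Confess) earns 20; deviating to Quiet yields 6 — not better.
Country 2 earns 5; deviating to Quiet yields 11 — a strict improvement.
Only Country 2 has a strictly profitable deviation.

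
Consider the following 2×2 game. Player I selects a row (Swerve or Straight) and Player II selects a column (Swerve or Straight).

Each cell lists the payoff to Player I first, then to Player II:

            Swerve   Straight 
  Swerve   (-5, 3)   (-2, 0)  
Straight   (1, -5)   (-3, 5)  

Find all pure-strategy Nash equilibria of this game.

none

(Swerve, Swerve): Player I prefers Straight (1 > -5) — not an equilibrium.
(Swerve, Straight): Player II prefers Swerve (3 > 0) — not an equilibrium.
(Straight, Swerve): Player II prefers Straight (5 > -5) — not an equilibrium.
(Straight, Straight): Player I prefers Swerve (-2 > -3) — not an equilibrium.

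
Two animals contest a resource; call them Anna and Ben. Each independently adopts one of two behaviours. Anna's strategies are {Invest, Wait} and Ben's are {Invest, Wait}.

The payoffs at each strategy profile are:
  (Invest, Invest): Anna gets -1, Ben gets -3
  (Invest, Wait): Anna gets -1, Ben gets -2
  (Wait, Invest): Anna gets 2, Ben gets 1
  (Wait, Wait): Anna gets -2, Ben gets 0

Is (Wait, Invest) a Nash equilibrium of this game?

Yes

At (Wait, Invest), Anna earns 2; switching to Invest would give -1, so Anna has no profitable deviation.
Ben earns 1; switching to Wait would give 0, so Ben has no profitable deviation.
Neither player can gain by a unilateral deviation, so this profile is a Nash equilibrium.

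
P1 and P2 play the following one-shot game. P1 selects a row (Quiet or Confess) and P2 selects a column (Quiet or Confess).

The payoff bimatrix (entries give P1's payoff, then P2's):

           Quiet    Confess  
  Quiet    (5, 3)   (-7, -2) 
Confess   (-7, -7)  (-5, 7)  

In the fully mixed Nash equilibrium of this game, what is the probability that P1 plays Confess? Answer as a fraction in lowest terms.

Let x be the probability that P1 plays Quiet. In a completely mixed equilibrium, P2 must be indifferent between Quiet and Confess.
P2's expected payoff from Quiet is 3x − 7(1−x); from Confess it is −2x + 7(1−x).
Setting these equal: 10x − 7 = −9x + 7, so x = 14/19.
Therefore P1 plays Confess with probability 1 − 14/19 = 5/19.

5/19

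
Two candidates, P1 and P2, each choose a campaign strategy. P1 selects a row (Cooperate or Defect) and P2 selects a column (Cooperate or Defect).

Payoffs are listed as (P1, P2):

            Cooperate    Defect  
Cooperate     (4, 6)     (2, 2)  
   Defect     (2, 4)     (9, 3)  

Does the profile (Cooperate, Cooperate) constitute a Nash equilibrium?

At (Cooperate, Cooperate), P1 earns 4; switching to Defect would give 2, so P1 has no profitable deviation.
P2 earns 6; switching to Defect would give 2, so P2 has no profitable deviation.
Neither player can gain by a unilateral deviation, so this profile is a Nash equilibrium.

Yes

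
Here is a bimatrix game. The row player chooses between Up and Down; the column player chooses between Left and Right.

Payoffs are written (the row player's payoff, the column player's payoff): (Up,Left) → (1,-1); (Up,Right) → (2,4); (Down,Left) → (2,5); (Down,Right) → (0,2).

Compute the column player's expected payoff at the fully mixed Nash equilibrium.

11/4

First find p, the probability the row player plays Up, from the column player's indifference between Left and Right: −p + 5(1−p) = 4p + 2(1−p), giving p = 3/8.
Since the column player is indifferent in equilibrium, the column player's expected payoff equals the payoff from either column against (3/8, 5/8). Using Left: −(3/8) + 5(5/8) = 11/4.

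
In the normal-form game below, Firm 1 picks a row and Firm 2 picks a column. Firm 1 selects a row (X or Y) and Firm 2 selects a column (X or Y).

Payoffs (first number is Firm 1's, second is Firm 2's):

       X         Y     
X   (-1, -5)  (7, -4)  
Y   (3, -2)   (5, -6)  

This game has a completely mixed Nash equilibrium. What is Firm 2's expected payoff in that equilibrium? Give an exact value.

First find p, the probability Firm 1 plays X, from Firm 2's indifference between X and Y: −5p − 2(1−p) = −4p − 6(1−p), giving p = 4/5.
Since Firm 2 is indifferent in equilibrium, Firm 2's expected payoff equals the payoff from either column against (4/5, 1/5). Using X: −5(4/5) − 2(1/5) = -22/5.

-22/5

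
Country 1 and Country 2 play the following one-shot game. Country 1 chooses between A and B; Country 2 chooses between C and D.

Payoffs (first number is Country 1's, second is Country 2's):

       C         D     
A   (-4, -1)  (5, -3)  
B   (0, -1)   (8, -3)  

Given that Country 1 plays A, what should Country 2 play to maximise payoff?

C

Against A, Country 2 earns -1 from C and -3 from D.
So C is the best response.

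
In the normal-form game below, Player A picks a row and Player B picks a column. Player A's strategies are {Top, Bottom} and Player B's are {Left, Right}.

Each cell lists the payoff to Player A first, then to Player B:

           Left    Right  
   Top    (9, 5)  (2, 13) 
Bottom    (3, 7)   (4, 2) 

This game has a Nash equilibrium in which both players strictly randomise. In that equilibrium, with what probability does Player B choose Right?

Let c be the probability that Player B plays Left. In a completely mixed equilibrium, Player A must be indifferent between Top and Bottom.
Player A's expected payoff from Top is 9c + 2(1−c); from Bottom it is 3c + 4(1−c).
Setting these equal: 7c + 2 = −c + 4, so c = 1/4.
Therefore Player B plays Right with probability 1 − 1/4 = 3/4.

3/4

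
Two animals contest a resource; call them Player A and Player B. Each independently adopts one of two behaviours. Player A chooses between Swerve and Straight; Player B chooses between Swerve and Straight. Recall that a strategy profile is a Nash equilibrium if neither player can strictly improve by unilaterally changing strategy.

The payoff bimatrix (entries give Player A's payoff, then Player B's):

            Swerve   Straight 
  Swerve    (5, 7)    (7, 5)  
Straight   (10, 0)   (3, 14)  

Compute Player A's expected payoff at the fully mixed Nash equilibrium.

First find y, the probability Player B plays Swerve, from Player A's indifference between Swerve and Straight: 5y + 7(1−y) = 10y + 3(1−y), giving y = 4/9.
Since Player A is indifferent in equilibrium, Player A's expected payoff equals the payoff from either row against (4/9, 5/9). Using Swerve: 5(4/9) + 7(5/9) = 55/9.

55/9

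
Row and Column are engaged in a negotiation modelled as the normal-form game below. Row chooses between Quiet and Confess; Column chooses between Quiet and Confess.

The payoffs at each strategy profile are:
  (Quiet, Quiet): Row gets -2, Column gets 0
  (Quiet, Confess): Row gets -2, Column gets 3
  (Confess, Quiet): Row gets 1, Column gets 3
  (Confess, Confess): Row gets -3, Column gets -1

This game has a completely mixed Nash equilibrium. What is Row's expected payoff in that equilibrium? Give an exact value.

-2

First find q, the probability Column plays Quiet, from Row's indifference between Quiet and Confess: −2q − 2(1−q) = q − 3(1−q), giving q = 1/4.
Since Row is indifferent in equilibrium, Row's expected payoff equals the payoff from either row against (1/4, 3/4). Using Quiet: −2(1/4) − 2(3/4) = -2.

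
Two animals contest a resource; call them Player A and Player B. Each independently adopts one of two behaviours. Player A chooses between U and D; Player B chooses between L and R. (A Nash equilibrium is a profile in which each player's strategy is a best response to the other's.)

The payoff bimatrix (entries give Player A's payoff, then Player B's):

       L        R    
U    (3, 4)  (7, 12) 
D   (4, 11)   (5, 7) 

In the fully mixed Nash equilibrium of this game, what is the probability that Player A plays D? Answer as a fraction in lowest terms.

Let x be the probability that Player A plays U. In a completely mixed equilibrium, Player B must be indifferent between L and R.
Player B's expected payoff from L is 4x + 11(1−x); from R it is 12x + 7(1−x).
Setting these equal: −7x + 11 = 5x + 7, so x = 1/3.
Therefore Player A plays D with probability 1 − 1/3 = 2/3.

2/3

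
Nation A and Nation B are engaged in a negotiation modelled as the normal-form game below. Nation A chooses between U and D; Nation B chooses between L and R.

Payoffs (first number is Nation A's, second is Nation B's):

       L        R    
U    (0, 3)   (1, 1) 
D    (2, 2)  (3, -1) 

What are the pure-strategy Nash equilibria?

(U, L): Nation A prefers D (2 > 0) — not an equilibrium.
(U, R): Nation A prefers D (3 > 1); Nation B prefers L (3 > 1) — not an equilibrium.
(D, L): Nation A gets 2 ≥ 0 from U, and Nation B gets 2 ≥ -1 from R — Nash equilibrium.
(D, R): Nation B prefers L (2 > -1) — not an equilibrium.

(D, L)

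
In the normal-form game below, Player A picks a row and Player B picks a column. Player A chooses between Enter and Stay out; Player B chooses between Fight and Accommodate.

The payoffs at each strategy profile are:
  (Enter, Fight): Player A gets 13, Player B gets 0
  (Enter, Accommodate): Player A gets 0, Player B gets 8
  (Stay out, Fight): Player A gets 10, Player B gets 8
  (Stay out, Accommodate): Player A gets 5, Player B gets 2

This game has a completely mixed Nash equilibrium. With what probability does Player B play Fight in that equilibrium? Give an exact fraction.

5/8

Let q be the probability that Player B plays Fight. In a completely mixed equilibrium, Player A must be indifferent between Enter and Stay out.
Player A's expected payoff from Enter is 13q; from Stay out it is 10q + 5(1−q).
Setting these equal: 13q = 5q + 5, so q = 5/8.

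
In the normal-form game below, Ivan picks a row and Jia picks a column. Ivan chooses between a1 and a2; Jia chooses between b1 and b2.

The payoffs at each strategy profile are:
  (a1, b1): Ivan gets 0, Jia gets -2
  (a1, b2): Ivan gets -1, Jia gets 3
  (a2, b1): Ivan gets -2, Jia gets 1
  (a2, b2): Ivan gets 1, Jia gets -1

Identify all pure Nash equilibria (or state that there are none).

none

(a1, b1): Jia prefers b2 (3 > -2) — not an equilibrium.
(a1, b2): Ivan prefers a2 (1 > -1) — not an equilibrium.
(a2, b1): Ivan prefers a1 (0 > -2) — not an equilibrium.
(a2, b2): Jia prefers b1 (1 > -1) — not an equilibrium.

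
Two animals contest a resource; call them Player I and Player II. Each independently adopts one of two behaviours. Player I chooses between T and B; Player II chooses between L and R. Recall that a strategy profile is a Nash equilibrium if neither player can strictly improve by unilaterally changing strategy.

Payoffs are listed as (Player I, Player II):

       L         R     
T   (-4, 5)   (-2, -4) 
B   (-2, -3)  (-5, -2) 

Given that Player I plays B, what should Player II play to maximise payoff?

R

Against B, Player II earns -3 from L and -2 from R.
So R is the best response.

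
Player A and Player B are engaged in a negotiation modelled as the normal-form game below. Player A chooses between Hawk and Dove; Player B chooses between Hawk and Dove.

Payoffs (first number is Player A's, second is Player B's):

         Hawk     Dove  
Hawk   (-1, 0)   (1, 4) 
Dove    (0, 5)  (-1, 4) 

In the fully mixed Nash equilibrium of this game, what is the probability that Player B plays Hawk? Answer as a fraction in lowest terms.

Let q be the probability that Player B plays Hawk. In a completely mixed equilibrium, Player A must be indifferent between Hawk and Dove.
Player A's expected payoff from Hawk is −q + (1−q); from Dove it is −(1−q).
Setting these equal: −2q + 1 = q − 1, so q = 2/3.

2/3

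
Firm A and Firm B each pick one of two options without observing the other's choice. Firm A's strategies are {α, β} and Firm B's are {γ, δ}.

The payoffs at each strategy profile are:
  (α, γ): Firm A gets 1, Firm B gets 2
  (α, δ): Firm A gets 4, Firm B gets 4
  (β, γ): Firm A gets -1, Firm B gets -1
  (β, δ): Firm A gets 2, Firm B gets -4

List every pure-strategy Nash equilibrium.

(α, γ): Firm B prefers δ (4 > 2) — not an equilibrium.
(α, δ): Firm A gets 4 ≥ 2 from β, and Firm B gets 4 ≥ 2 from γ — Nash equilibrium.
(β, γ): Firm A prefers α (1 > -1) — not an equilibrium.
(β, δ): Firm A prefers α (4 > 2); Firm B prefers γ (-1 > -4) — not an equilibrium.

(α, δ)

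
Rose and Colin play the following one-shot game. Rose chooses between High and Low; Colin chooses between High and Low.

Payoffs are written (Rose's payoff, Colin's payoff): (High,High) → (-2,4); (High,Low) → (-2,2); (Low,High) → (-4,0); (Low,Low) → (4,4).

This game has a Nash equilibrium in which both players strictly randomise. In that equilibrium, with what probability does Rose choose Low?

1/3

Let p be the probability that Rose plays High. In a completely mixed equilibrium, Colin must be indifferent between High and Low.
Colin's expected payoff from High is 4p; from Low it is 2p + 4(1−p).
Setting these equal: 4p = −2p + 4, so p = 2/3.
Therefore Rose plays Low with probability 1 − 2/3 = 1/3.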